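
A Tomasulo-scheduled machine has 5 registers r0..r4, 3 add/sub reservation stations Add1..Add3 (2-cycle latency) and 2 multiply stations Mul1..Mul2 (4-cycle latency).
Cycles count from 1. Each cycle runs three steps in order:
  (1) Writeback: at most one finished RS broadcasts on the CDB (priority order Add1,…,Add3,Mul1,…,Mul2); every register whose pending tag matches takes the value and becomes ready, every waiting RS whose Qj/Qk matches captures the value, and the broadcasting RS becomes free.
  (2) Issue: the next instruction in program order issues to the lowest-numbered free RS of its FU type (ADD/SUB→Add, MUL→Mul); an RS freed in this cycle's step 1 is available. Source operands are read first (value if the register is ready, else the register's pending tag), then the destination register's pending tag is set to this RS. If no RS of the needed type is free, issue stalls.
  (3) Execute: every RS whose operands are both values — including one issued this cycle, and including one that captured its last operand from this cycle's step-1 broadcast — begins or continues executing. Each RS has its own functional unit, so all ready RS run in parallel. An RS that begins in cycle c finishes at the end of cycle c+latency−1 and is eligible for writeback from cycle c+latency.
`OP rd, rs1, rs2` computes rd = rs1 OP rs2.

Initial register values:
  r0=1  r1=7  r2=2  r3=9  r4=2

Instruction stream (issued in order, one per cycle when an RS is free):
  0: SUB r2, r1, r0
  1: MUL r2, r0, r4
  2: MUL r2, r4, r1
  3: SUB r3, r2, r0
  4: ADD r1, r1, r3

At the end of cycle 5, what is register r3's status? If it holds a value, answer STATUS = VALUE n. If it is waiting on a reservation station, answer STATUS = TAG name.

  c1: issue SUB r2<-Add1  regs: r0:1,r1:7,r2:Add1,r3:9,r4:2
  c2: issue MUL r2<-Mul1  regs: r0:1,r1:7,r2:Mul1,r3:9,r4:2
  c3: CDB Add1=6; issue MUL r2<-Mul2  regs: r0:1,r1:7,r2:Mul2,r3:9,r4:2
  c4: issue SUB r3<-Add1  regs: r0:1,r1:7,r2:Mul2,r3:Add1,r4:2
  c5: issue ADD r1<-Add2  regs: r0:1,r1:Add2,r2:Mul2,r3:Add1,r4:2

STATUS = TAG Add1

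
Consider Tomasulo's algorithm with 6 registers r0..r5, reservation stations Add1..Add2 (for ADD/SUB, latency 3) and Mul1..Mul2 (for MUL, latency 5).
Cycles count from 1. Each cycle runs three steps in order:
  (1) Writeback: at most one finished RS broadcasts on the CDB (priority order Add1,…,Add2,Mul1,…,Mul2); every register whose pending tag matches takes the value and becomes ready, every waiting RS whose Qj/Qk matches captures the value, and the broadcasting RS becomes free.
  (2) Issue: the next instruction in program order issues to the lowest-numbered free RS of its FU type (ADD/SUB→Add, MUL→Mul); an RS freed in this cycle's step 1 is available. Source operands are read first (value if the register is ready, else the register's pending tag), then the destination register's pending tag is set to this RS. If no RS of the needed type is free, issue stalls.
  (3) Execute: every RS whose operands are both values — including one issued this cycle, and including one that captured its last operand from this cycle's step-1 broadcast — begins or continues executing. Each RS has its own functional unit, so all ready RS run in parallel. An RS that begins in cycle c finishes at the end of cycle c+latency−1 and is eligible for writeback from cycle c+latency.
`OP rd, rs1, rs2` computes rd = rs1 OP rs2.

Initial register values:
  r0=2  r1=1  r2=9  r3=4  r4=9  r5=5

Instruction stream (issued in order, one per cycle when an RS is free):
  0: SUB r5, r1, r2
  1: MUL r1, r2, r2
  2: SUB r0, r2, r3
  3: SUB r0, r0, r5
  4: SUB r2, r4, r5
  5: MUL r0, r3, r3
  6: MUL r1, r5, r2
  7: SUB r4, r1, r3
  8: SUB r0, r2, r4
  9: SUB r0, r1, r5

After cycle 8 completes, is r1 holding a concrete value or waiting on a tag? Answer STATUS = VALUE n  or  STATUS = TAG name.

STATUS = TAG Mul2

c1: issue SUB r5<-Add1 | r0:2,r1:1,r2:9,r3:4,r4:9,r5:Add1
c2: issue MUL r1<-Mul1 | r0:2,r1:Mul1,r2:9,r3:4,r4:9,r5:Add1
c3: issue SUB r0<-Add2 | r0:Add2,r1:Mul1,r2:9,r3:4,r4:9,r5:Add1
c4: CDB Add1=-8; issue SUB r0<-Add1 | r0:Add1,r1:Mul1,r2:9,r3:4,r4:9,r5:-8
c5: stall | r0:Add1,r1:Mul1,r2:9,r3:4,r4:9,r5:-8
c6: CDB Add2=5; issue SUB r2<-Add2 | r0:Add1,r1:Mul1,r2:Add2,r3:4,r4:9,r5:-8
c7: CDB Mul1=81; issue MUL r0<-Mul1 | r0:Mul1,r1:81,r2:Add2,r3:4,r4:9,r5:-8
c8: issue MUL r1<-Mul2 | r0:Mul1,r1:Mul2,r2:Add2,r3:4,r4:9,r5:-8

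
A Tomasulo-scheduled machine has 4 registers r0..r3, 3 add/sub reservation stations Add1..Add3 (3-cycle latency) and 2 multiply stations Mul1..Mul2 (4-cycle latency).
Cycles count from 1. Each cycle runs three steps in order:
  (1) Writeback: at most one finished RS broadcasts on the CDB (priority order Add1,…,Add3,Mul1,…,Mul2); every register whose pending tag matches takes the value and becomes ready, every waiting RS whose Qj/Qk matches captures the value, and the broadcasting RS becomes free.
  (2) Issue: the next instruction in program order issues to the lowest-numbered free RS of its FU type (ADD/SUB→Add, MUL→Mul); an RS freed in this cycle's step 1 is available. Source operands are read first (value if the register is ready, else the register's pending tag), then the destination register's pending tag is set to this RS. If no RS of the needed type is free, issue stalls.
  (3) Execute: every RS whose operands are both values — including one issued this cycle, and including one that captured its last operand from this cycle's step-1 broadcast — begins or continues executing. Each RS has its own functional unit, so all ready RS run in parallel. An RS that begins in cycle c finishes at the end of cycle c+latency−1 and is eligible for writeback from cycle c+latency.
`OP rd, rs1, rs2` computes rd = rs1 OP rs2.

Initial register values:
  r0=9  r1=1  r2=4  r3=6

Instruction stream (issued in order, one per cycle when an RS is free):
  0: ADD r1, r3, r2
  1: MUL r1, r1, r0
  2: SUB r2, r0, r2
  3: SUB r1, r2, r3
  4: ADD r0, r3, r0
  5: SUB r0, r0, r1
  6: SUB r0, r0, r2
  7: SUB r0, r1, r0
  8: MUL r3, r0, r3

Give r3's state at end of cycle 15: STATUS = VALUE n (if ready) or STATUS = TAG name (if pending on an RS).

STATUS = TAG Mul1

  c1: issue ADD r1<-Add1  regs: r0:9,r1:Add1,r2:4,r3:6
  c2: issue MUL r1<-Mul1  regs: r0:9,r1:Mul1,r2:4,r3:6
  c3: issue SUB r2<-Add2  regs: r0:9,r1:Mul1,r2:Add2,r3:6
  c4: CDB Add1=10; issue SUB r1<-Add1  regs: r0:9,r1:Add1,r2:Add2,r3:6
  c5: issue ADD r0<-Add3  regs: r0:Add3,r1:Add1,r2:Add2,r3:6
  c6: CDB Add2=5; issue SUB r0<-Add2  regs: r0:Add2,r1:Add1,r2:5,r3:6
  c7: stall  regs: r0:Add2,r1:Add1,r2:5,r3:6
  c8: CDB Add3=15; issue SUB r0<-Add3  regs: r0:Add3,r1:Add1,r2:5,r3:6
  c9: CDB Add1=-1; issue SUB r0<-Add1  regs: r0:Add1,r1:-1,r2:5,r3:6
  c10: CDB Mul1=90; issue MUL r3<-Mul1  regs: r0:Add1,r1:-1,r2:5,r3:Mul1
  c11: -  regs: r0:Add1,r1:-1,r2:5,r3:Mul1
  c12: CDB Add2=16  regs: r0:Add1,r1:-1,r2:5,r3:Mul1
  c13: -  regs: r0:Add1,r1:-1,r2:5,r3:Mul1
  c14: -  regs: r0:Add1,r1:-1,r2:5,r3:Mul1
  c15: CDB Add3=11  regs: r0:Add1,r1:-1,r2:5,r3:Mul1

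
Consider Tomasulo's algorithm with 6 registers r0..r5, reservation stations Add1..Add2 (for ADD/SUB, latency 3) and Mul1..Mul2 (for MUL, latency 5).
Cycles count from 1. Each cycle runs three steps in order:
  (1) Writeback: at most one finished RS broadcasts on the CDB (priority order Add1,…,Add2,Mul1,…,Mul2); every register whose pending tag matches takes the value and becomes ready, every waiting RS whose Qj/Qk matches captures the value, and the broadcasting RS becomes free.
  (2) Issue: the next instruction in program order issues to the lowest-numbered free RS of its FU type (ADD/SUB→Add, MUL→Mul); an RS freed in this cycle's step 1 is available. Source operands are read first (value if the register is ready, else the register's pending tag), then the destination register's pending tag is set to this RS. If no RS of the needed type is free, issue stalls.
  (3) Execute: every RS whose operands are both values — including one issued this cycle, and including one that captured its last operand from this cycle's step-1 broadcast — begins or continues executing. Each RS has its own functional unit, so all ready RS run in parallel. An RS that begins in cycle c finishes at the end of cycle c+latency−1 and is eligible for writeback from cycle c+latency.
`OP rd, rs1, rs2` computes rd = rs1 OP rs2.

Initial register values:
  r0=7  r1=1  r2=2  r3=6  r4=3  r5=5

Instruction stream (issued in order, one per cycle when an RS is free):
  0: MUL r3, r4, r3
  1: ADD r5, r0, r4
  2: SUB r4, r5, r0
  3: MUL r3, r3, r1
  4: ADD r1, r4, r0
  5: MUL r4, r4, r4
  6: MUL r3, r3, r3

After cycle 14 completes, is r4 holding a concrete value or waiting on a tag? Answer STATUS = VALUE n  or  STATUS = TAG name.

  c1: issue MUL r3<-Mul1  regs: r0:7,r1:1,r2:2,r3:Mul1,r4:3,r5:5
  c2: issue ADD r5<-Add1  regs: r0:7,r1:1,r2:2,r3:Mul1,r4:3,r5:Add1
  c3: issue SUB r4<-Add2  regs: r0:7,r1:1,r2:2,r3:Mul1,r4:Add2,r5:Add1
  c4: issue MUL r3<-Mul2  regs: r0:7,r1:1,r2:2,r3:Mul2,r4:Add2,r5:Add1
  c5: CDB Add1=10; issue ADD r1<-Add1  regs: r0:7,r1:Add1,r2:2,r3:Mul2,r4:Add2,r5:10
  c6: CDB Mul1=18; issue MUL r4<-Mul1  regs: r0:7,r1:Add1,r2:2,r3:Mul2,r4:Mul1,r5:10
  c7: stall  regs: r0:7,r1:Add1,r2:2,r3:Mul2,r4:Mul1,r5:10
  c8: CDB Add2=3; stall  regs: r0:7,r1:Add1,r2:2,r3:Mul2,r4:Mul1,r5:10
  c9: stall  regs: r0:7,r1:Add1,r2:2,r3:Mul2,r4:Mul1,r5:10
  c10: stall  regs: r0:7,r1:Add1,r2:2,r3:Mul2,r4:Mul1,r5:10
  c11: CDB Add1=10; stall  regs: r0:7,r1:10,r2:2,r3:Mul2,r4:Mul1,r5:10
  c12: CDB Mul2=18; issue MUL r3<-Mul2  regs: r0:7,r1:10,r2:2,r3:Mul2,r4:Mul1,r5:10
  c13: CDB Mul1=9  regs: r0:7,r1:10,r2:2,r3:Mul2,r4:9,r5:10
  c14: -  regs: r0:7,r1:10,r2:2,r3:Mul2,r4:9,r5:10

STATUS = VALUE 9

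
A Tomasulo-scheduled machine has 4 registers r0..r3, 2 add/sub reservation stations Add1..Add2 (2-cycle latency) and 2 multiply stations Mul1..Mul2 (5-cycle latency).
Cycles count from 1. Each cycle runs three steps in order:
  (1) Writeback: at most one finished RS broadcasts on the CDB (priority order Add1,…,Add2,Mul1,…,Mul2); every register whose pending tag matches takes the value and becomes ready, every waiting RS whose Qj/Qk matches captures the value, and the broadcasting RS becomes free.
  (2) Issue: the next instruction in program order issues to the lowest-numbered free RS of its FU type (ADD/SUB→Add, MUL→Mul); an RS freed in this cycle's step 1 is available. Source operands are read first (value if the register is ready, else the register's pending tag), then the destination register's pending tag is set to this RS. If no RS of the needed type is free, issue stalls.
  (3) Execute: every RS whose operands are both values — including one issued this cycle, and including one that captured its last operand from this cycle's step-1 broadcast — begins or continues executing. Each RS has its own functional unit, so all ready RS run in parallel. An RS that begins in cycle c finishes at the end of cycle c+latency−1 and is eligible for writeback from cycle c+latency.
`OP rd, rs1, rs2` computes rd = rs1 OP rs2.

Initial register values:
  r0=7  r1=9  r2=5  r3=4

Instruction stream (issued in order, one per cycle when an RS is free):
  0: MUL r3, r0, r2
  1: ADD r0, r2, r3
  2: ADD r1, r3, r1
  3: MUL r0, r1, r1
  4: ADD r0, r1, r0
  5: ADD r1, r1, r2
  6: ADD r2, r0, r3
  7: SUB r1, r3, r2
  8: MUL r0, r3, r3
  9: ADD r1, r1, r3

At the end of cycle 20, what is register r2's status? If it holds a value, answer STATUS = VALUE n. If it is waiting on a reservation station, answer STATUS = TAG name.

STATUS = VALUE 2015

  c1: issue MUL r3<-Mul1  regs: r0:7,r1:9,r2:5,r3:Mul1
  c2: issue ADD r0<-Add1  regs: r0:Add1,r1:9,r2:5,r3:Mul1
  c3: issue ADD r1<-Add2  regs: r0:Add1,r1:Add2,r2:5,r3:Mul1
  c4: issue MUL r0<-Mul2  regs: r0:Mul2,r1:Add2,r2:5,r3:Mul1
  c5: stall  regs: r0:Mul2,r1:Add2,r2:5,r3:Mul1
  c6: CDB Mul1=35; stall  regs: r0:Mul2,r1:Add2,r2:5,r3:35
  c7: stall  regs: r0:Mul2,r1:Add2,r2:5,r3:35
  c8: CDB Add1=40; issue ADD r0<-Add1  regs: r0:Add1,r1:Add2,r2:5,r3:35
  c9: CDB Add2=44; issue ADD r1<-Add2  regs: r0:Add1,r1:Add2,r2:5,r3:35
  c10: stall  regs: r0:Add1,r1:Add2,r2:5,r3:35
  c11: CDB Add2=49; issue ADD r2<-Add2  regs: r0:Add1,r1:49,r2:Add2,r3:35
  c12: stall  regs: r0:Add1,r1:49,r2:Add2,r3:35
  c13: stall  regs: r0:Add1,r1:49,r2:Add2,r3:35
  c14: CDB Mul2=1936; stall  regs: r0:Add1,r1:49,r2:Add2,r3:35
  c15: stall  regs: r0:Add1,r1:49,r2:Add2,r3:35
  c16: CDB Add1=1980; issue SUB r1<-Add1  regs: r0:1980,r1:Add1,r2:Add2,r3:35
  c17: issue MUL r0<-Mul1  regs: r0:Mul1,r1:Add1,r2:Add2,r3:35
  c18: CDB Add2=2015; issue ADD r1<-Add2  regs: r0:Mul1,r1:Add2,r2:2015,r3:35
  c19: -  regs: r0:Mul1,r1:Add2,r2:2015,r3:35
  c20: CDB Add1=-1980  regs: r0:Mul1,r1:Add2,r2:2015,r3:35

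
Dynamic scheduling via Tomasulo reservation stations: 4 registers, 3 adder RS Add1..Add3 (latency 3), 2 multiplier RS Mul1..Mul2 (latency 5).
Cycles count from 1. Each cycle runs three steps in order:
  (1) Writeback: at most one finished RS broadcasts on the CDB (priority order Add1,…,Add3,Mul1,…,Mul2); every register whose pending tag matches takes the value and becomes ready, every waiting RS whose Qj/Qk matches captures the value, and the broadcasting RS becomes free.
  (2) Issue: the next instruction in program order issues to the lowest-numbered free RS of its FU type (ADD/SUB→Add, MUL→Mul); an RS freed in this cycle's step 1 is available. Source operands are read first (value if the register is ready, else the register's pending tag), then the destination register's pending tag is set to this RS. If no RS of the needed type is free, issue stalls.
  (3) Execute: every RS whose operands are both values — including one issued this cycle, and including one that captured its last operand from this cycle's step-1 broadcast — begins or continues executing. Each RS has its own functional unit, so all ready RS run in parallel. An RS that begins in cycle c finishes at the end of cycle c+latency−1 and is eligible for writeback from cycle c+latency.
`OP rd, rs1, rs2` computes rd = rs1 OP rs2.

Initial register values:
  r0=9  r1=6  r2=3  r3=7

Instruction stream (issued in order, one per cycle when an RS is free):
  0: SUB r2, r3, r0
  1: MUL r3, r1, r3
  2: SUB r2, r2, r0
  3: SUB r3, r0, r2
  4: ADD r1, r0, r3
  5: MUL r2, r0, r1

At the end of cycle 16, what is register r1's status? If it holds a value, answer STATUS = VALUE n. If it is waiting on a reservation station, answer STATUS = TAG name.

STATUS = VALUE 29

c1: issue SUB r2<-Add1 | r0:9,r1:6,r2:Add1,r3:7
c2: issue MUL r3<-Mul1 | r0:9,r1:6,r2:Add1,r3:Mul1
c3: issue SUB r2<-Add2 | r0:9,r1:6,r2:Add2,r3:Mul1
c4: CDB Add1=-2; issue SUB r3<-Add1 | r0:9,r1:6,r2:Add2,r3:Add1
c5: issue ADD r1<-Add3 | r0:9,r1:Add3,r2:Add2,r3:Add1
c6: issue MUL r2<-Mul2 | r0:9,r1:Add3,r2:Mul2,r3:Add1
c7: CDB Add2=-11 | r0:9,r1:Add3,r2:Mul2,r3:Add1
c8: CDB Mul1=42 | r0:9,r1:Add3,r2:Mul2,r3:Add1
c9: - | r0:9,r1:Add3,r2:Mul2,r3:Add1
c10: CDB Add1=20 | r0:9,r1:Add3,r2:Mul2,r3:20
c11: - | r0:9,r1:Add3,r2:Mul2,r3:20
c12: - | r0:9,r1:Add3,r2:Mul2,r3:20
c13: CDB Add3=29 | r0:9,r1:29,r2:Mul2,r3:20
c14: - | r0:9,r1:29,r2:Mul2,r3:20
c15: - | r0:9,r1:29,r2:Mul2,r3:20
c16: - | r0:9,r1:29,r2:Mul2,r3:20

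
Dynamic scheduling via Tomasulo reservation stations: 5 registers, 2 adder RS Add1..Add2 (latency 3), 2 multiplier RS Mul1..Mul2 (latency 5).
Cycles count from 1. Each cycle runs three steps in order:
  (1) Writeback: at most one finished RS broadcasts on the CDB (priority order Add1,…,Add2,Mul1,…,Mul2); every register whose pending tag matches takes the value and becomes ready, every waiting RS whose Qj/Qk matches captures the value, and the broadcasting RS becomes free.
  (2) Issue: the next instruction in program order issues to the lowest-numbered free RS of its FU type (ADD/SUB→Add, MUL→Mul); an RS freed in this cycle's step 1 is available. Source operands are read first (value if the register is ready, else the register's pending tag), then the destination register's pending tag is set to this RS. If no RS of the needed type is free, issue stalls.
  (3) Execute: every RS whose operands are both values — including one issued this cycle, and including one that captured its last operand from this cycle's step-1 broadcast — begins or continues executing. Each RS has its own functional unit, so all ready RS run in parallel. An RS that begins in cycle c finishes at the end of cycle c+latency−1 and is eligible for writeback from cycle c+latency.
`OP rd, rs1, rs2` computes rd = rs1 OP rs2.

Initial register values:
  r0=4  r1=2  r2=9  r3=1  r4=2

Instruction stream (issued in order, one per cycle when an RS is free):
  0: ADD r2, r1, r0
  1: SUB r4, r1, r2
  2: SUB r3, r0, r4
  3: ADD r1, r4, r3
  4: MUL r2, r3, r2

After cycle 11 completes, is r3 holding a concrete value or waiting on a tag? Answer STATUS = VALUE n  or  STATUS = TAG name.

cycle 1: issue ADD r2<-Add1 // r0:4,r1:2,r2:Add1,r3:1,r4:2
cycle 2: issue SUB r4<-Add2 // r0:4,r1:2,r2:Add1,r3:1,r4:Add2
cycle 3: stall // r0:4,r1:2,r2:Add1,r3:1,r4:Add2
cycle 4: CDB Add1=6; issue SUB r3<-Add1 // r0:4,r1:2,r2:6,r3:Add1,r4:Add2
cycle 5: stall // r0:4,r1:2,r2:6,r3:Add1,r4:Add2
cycle 6: stall // r0:4,r1:2,r2:6,r3:Add1,r4:Add2
cycle 7: CDB Add2=-4; issue ADD r1<-Add2 // r0:4,r1:Add2,r2:6,r3:Add1,r4:-4
cycle 8: issue MUL r2<-Mul1 // r0:4,r1:Add2,r2:Mul1,r3:Add1,r4:-4
cycle 9: - // r0:4,r1:Add2,r2:Mul1,r3:Add1,r4:-4
cycle 10: CDB Add1=8 // r0:4,r1:Add2,r2:Mul1,r3:8,r4:-4
cycle 11: - // r0:4,r1:Add2,r2:Mul1,r3:8,r4:-4

STATUS = VALUE 8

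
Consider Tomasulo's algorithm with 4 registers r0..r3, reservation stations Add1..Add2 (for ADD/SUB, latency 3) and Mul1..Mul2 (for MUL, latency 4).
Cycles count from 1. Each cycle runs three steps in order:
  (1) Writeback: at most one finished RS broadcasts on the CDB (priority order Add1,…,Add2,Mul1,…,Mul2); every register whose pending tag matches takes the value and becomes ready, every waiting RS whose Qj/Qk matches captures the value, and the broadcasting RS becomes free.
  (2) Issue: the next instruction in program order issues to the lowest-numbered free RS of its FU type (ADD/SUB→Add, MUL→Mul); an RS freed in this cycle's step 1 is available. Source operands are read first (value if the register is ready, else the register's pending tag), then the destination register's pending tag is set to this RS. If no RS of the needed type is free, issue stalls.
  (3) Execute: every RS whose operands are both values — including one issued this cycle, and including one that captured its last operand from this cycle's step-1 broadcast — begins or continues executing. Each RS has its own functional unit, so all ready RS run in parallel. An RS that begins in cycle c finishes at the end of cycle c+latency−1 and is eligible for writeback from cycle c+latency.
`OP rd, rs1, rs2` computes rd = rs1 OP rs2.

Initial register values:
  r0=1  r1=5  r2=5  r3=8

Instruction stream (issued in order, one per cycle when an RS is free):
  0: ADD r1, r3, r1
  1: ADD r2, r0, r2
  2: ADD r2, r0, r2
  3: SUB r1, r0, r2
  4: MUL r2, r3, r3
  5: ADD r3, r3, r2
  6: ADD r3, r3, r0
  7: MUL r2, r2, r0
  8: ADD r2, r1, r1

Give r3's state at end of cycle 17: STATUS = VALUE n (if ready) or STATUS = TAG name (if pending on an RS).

STATUS = VALUE 73

  c1: issue ADD r1<-Add1  regs: r0:1,r1:Add1,r2:5,r3:8
  c2: issue ADD r2<-Add2  regs: r0:1,r1:Add1,r2:Add2,r3:8
  c3: stall  regs: r0:1,r1:Add1,r2:Add2,r3:8
  c4: CDB Add1=13; issue ADD r2<-Add1  regs: r0:1,r1:13,r2:Add1,r3:8
  c5: CDB Add2=6; issue SUB r1<-Add2  regs: r0:1,r1:Add2,r2:Add1,r3:8
  c6: issue MUL r2<-Mul1  regs: r0:1,r1:Add2,r2:Mul1,r3:8
  c7: stall  regs: r0:1,r1:Add2,r2:Mul1,r3:8
  c8: CDB Add1=7; issue ADD r3<-Add1  regs: r0:1,r1:Add2,r2:Mul1,r3:Add1
  c9: stall  regs: r0:1,r1:Add2,r2:Mul1,r3:Add1
  c10: CDB Mul1=64; stall  regs: r0:1,r1:Add2,r2:64,r3:Add1
  c11: CDB Add2=-6; issue ADD r3<-Add2  regs: r0:1,r1:-6,r2:64,r3:Add2
  c12: issue MUL r2<-Mul1  regs: r0:1,r1:-6,r2:Mul1,r3:Add2
  c13: CDB Add1=72; issue ADD r2<-Add1  regs: r0:1,r1:-6,r2:Add1,r3:Add2
  c14: -  regs: r0:1,r1:-6,r2:Add1,r3:Add2
  c15: -  regs: r0:1,r1:-6,r2:Add1,r3:Add2
  c16: CDB Add1=-12  regs: r0:1,r1:-6,r2:-12,r3:Add2
  c17: CDB Add2=73  regs: r0:1,r1:-6,r2:-12,r3:73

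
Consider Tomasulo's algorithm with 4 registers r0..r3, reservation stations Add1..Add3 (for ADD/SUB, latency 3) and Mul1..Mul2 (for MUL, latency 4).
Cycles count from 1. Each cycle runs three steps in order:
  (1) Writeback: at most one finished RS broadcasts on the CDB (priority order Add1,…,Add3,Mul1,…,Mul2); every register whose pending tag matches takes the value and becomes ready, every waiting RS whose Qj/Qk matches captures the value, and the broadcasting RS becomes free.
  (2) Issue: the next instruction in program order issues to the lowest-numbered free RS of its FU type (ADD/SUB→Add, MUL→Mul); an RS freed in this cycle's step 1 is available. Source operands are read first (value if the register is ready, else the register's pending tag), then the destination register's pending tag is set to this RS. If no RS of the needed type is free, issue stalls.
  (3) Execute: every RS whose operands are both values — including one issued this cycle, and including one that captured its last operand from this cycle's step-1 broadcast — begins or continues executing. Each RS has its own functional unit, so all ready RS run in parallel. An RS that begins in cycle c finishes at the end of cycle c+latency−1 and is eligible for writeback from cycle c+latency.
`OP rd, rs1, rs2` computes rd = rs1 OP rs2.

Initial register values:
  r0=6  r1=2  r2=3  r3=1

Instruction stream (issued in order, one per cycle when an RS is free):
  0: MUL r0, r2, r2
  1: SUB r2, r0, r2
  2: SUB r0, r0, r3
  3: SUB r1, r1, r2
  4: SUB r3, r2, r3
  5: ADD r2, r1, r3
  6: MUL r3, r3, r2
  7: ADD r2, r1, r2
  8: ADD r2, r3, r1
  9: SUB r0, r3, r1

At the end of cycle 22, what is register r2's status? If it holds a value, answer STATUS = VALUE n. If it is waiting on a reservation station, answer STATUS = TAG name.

  c1: issue MUL r0<-Mul1  regs: r0:Mul1,r1:2,r2:3,r3:1
  c2: issue SUB r2<-Add1  regs: r0:Mul1,r1:2,r2:Add1,r3:1
  c3: issue SUB r0<-Add2  regs: r0:Add2,r1:2,r2:Add1,r3:1
  c4: issue SUB r1<-Add3  regs: r0:Add2,r1:Add3,r2:Add1,r3:1
  c5: CDB Mul1=9; stall  regs: r0:Add2,r1:Add3,r2:Add1,r3:1
  c6: stall  regs: r0:Add2,r1:Add3,r2:Add1,r3:1
  c7: stall  regs: r0:Add2,r1:Add3,r2:Add1,r3:1
  c8: CDB Add1=6; issue SUB r3<-Add1  regs: r0:Add2,r1:Add3,r2:6,r3:Add1
  c9: CDB Add2=8; issue ADD r2<-Add2  regs: r0:8,r1:Add3,r2:Add2,r3:Add1
  c10: issue MUL r3<-Mul1  regs: r0:8,r1:Add3,r2:Add2,r3:Mul1
  c11: CDB Add1=5; issue ADD r2<-Add1  regs: r0:8,r1:Add3,r2:Add1,r3:Mul1
  c12: CDB Add3=-4; issue ADD r2<-Add3  regs: r0:8,r1:-4,r2:Add3,r3:Mul1
  c13: stall  regs: r0:8,r1:-4,r2:Add3,r3:Mul1
  c14: stall  regs: r0:8,r1:-4,r2:Add3,r3:Mul1
  c15: CDB Add2=1; issue SUB r0<-Add2  regs: r0:Add2,r1:-4,r2:Add3,r3:Mul1
  c16: -  regs: r0:Add2,r1:-4,r2:Add3,r3:Mul1
  c17: -  regs: r0:Add2,r1:-4,r2:Add3,r3:Mul1
  c18: CDB Add1=-3  regs: r0:Add2,r1:-4,r2:Add3,r3:Mul1
  c19: CDB Mul1=5  regs: r0:Add2,r1:-4,r2:Add3,r3:5
  c20: -  regs: r0:Add2,r1:-4,r2:Add3,r3:5
  c21: -  regs: r0:Add2,r1:-4,r2:Add3,r3:5
  c22: CDB Add2=9  regs: r0:9,r1:-4,r2:Add3,r3:5

STATUS = TAG Add3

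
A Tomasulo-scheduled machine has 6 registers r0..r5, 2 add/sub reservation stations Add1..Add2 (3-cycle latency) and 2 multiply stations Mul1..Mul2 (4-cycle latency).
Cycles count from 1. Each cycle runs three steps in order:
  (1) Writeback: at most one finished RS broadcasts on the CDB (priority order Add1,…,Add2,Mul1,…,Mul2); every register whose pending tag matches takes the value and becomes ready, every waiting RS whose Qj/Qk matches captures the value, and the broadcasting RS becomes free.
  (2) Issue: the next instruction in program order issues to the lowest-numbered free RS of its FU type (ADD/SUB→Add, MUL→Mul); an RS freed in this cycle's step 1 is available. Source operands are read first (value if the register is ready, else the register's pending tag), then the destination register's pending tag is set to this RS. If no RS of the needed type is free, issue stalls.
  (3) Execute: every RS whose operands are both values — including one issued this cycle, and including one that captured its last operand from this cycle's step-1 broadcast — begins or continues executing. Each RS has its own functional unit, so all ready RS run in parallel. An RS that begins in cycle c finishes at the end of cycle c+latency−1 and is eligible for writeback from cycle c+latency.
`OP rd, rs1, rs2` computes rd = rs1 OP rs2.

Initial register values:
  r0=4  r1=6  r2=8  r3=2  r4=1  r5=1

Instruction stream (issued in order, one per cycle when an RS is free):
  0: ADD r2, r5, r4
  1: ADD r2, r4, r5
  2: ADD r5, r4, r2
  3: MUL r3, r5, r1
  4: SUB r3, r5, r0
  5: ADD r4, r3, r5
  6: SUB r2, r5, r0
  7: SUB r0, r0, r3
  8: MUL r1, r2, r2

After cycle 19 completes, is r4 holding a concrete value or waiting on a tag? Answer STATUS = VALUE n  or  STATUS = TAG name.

  c1: issue ADD r2<-Add1  regs: r0:4,r1:6,r2:Add1,r3:2,r4:1,r5:1
  c2: issue ADD r2<-Add2  regs: r0:4,r1:6,r2:Add2,r3:2,r4:1,r5:1
  c3: stall  regs: r0:4,r1:6,r2:Add2,r3:2,r4:1,r5:1
  c4: CDB Add1=2; issue ADD r5<-Add1  regs: r0:4,r1:6,r2:Add2,r3:2,r4:1,r5:Add1
  c5: CDB Add2=2; issue MUL r3<-Mul1  regs: r0:4,r1:6,r2:2,r3:Mul1,r4:1,r5:Add1
  c6: issue SUB r3<-Add2  regs: r0:4,r1:6,r2:2,r3:Add2,r4:1,r5:Add1
  c7: stall  regs: r0:4,r1:6,r2:2,r3:Add2,r4:1,r5:Add1
  c8: CDB Add1=3; issue ADD r4<-Add1  regs: r0:4,r1:6,r2:2,r3:Add2,r4:Add1,r5:3
  c9: stall  regs: r0:4,r1:6,r2:2,r3:Add2,r4:Add1,r5:3
  c10: stall  regs: r0:4,r1:6,r2:2,r3:Add2,r4:Add1,r5:3
  c11: CDB Add2=-1; issue SUB r2<-Add2  regs: r0:4,r1:6,r2:Add2,r3:-1,r4:Add1,r5:3
  c12: CDB Mul1=18; stall  regs: r0:4,r1:6,r2:Add2,r3:-1,r4:Add1,r5:3
  c13: stall  regs: r0:4,r1:6,r2:Add2,r3:-1,r4:Add1,r5:3
  c14: CDB Add1=2; issue SUB r0<-Add1  regs: r0:Add1,r1:6,r2:Add2,r3:-1,r4:2,r5:3
  c15: CDB Add2=-1; issue MUL r1<-Mul1  regs: r0:Add1,r1:Mul1,r2:-1,r3:-1,r4:2,r5:3
  c16: -  regs: r0:Add1,r1:Mul1,r2:-1,r3:-1,r4:2,r5:3
  c17: CDB Add1=5  regs: r0:5,r1:Mul1,r2:-1,r3:-1,r4:2,r5:3
  c18: -  regs: r0:5,r1:Mul1,r2:-1,r3:-1,r4:2,r5:3
  c19: CDB Mul1=1  regs: r0:5,r1:1,r2:-1,r3:-1,r4:2,r5:3

STATUS = VALUE 2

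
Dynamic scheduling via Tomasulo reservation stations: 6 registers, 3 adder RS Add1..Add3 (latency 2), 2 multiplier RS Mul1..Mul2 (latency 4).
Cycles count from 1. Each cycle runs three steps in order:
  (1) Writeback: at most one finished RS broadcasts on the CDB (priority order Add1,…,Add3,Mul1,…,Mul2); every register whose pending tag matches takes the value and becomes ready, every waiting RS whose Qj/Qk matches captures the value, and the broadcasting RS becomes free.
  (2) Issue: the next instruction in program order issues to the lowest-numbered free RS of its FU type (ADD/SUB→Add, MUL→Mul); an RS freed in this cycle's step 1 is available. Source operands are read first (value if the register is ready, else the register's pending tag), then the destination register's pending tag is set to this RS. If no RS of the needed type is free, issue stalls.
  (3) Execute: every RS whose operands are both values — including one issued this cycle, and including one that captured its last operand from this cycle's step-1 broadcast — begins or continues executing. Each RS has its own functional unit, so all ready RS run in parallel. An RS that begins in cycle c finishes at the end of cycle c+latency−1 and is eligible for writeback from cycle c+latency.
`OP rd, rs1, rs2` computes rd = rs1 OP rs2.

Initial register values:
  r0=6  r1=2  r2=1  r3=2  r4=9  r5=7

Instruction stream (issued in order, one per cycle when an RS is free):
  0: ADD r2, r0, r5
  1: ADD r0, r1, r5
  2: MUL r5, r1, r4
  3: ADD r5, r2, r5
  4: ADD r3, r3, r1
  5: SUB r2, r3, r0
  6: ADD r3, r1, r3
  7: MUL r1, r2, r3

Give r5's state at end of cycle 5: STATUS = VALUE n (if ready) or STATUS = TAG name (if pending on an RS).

  c1: issue ADD r2<-Add1  regs: r0:6,r1:2,r2:Add1,r3:2,r4:9,r5:7
  c2: issue ADD r0<-Add2  regs: r0:Add2,r1:2,r2:Add1,r3:2,r4:9,r5:7
  c3: CDB Add1=13; issue MUL r5<-Mul1  regs: r0:Add2,r1:2,r2:13,r3:2,r4:9,r5:Mul1
  c4: CDB Add2=9; issue ADD r5<-Add1  regs: r0:9,r1:2,r2:13,r3:2,r4:9,r5:Add1
  c5: issue ADD r3<-Add2  regs: r0:9,r1:2,r2:13,r3:Add2,r4:9,r5:Add1

STATUS = TAG Add1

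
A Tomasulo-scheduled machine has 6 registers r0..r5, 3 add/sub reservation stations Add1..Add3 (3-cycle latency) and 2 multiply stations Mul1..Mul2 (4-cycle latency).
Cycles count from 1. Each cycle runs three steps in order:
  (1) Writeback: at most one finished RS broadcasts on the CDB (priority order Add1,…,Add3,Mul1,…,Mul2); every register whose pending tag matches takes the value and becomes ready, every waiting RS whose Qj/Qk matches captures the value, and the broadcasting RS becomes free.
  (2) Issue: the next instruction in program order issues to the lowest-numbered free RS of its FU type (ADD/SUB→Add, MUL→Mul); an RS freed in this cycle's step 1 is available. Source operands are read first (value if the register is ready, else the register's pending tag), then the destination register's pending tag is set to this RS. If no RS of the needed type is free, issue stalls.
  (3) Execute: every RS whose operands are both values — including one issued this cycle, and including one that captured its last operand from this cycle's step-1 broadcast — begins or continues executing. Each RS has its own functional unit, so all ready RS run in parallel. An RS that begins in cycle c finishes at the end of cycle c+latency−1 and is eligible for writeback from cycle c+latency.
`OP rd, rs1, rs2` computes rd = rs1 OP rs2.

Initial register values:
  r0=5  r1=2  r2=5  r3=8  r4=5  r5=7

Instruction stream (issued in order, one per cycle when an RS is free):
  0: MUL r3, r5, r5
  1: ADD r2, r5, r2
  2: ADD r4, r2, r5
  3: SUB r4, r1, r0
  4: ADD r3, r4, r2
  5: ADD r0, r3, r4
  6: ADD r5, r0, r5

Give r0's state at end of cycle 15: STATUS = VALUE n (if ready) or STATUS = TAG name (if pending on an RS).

  c1: issue MUL r3<-Mul1  regs: r0:5,r1:2,r2:5,r3:Mul1,r4:5,r5:7
  c2: issue ADD r2<-Add1  regs: r0:5,r1:2,r2:Add1,r3:Mul1,r4:5,r5:7
  c3: issue ADD r4<-Add2  regs: r0:5,r1:2,r2:Add1,r3:Mul1,r4:Add2,r5:7
  c4: issue SUB r4<-Add3  regs: r0:5,r1:2,r2:Add1,r3:Mul1,r4:Add3,r5:7
  c5: CDB Add1=12; issue ADD r3<-Add1  regs: r0:5,r1:2,r2:12,r3:Add1,r4:Add3,r5:7
  c6: CDB Mul1=49; stall  regs: r0:5,r1:2,r2:12,r3:Add1,r4:Add3,r5:7
  c7: CDB Add3=-3; issue ADD r0<-Add3  regs: r0:Add3,r1:2,r2:12,r3:Add1,r4:-3,r5:7
  c8: CDB Add2=19; issue ADD r5<-Add2  regs: r0:Add3,r1:2,r2:12,r3:Add1,r4:-3,r5:Add2
  c9: -  regs: r0:Add3,r1:2,r2:12,r3:Add1,r4:-3,r5:Add2
  c10: CDB Add1=9  regs: r0:Add3,r1:2,r2:12,r3:9,r4:-3,r5:Add2
  c11: -  regs: r0:Add3,r1:2,r2:12,r3:9,r4:-3,r5:Add2
  c12: -  regs: r0:Add3,r1:2,r2:12,r3:9,r4:-3,r5:Add2
  c13: CDB Add3=6  regs: r0:6,r1:2,r2:12,r3:9,r4:-3,r5:Add2
  c14: -  regs: r0:6,r1:2,r2:12,r3:9,r4:-3,r5:Add2
  c15: -  regs: r0:6,r1:2,r2:12,r3:9,r4:-3,r5:Add2

STATUS = VALUE 6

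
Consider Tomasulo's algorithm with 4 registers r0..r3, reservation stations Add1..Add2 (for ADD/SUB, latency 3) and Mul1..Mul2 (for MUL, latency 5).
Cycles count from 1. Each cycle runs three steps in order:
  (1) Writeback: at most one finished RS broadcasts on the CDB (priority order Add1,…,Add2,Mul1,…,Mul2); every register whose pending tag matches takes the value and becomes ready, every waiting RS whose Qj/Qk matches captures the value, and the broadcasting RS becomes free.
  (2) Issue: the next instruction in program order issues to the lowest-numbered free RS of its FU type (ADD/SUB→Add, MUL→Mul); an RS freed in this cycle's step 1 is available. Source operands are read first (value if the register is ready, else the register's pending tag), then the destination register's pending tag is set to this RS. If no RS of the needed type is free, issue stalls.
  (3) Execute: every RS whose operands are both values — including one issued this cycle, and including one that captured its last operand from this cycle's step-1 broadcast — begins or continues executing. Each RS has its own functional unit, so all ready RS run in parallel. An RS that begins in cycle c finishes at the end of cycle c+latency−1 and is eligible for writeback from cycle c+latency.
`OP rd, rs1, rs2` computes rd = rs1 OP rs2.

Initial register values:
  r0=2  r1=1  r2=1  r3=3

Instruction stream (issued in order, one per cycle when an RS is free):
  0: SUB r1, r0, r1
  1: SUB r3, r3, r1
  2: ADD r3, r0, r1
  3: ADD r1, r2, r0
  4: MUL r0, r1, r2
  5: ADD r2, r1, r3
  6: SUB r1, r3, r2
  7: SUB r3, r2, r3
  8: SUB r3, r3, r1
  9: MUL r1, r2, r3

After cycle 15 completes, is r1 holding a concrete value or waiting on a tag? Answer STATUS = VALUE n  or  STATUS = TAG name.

STATUS = TAG Add1

  c1: issue SUB r1<-Add1  regs: r0:2,r1:Add1,r2:1,r3:3
  c2: issue SUB r3<-Add2  regs: r0:2,r1:Add1,r2:1,r3:Add2
  c3: stall  regs: r0:2,r1:Add1,r2:1,r3:Add2
  c4: CDB Add1=1; issue ADD r3<-Add1  regs: r0:2,r1:1,r2:1,r3:Add1
  c5: stall  regs: r0:2,r1:1,r2:1,r3:Add1
  c6: stall  regs: r0:2,r1:1,r2:1,r3:Add1
  c7: CDB Add1=3; issue ADD r1<-Add1  regs: r0:2,r1:Add1,r2:1,r3:3
  c8: CDB Add2=2; issue MUL r0<-Mul1  regs: r0:Mul1,r1:Add1,r2:1,r3:3
  c9: issue ADD r2<-Add2  regs: r0:Mul1,r1:Add1,r2:Add2,r3:3
  c10: CDB Add1=3; issue SUB r1<-Add1  regs: r0:Mul1,r1:Add1,r2:Add2,r3:3
  c11: stall  regs: r0:Mul1,r1:Add1,r2:Add2,r3:3
  c12: stall  regs: r0:Mul1,r1:Add1,r2:Add2,r3:3
  c13: CDB Add2=6; issue SUB r3<-Add2  regs: r0:Mul1,r1:Add1,r2:6,r3:Add2
  c14: stall  regs: r0:Mul1,r1:Add1,r2:6,r3:Add2
  c15: CDB Mul1=3; stall  regs: r0:3,r1:Add1,r2:6,r3:Add2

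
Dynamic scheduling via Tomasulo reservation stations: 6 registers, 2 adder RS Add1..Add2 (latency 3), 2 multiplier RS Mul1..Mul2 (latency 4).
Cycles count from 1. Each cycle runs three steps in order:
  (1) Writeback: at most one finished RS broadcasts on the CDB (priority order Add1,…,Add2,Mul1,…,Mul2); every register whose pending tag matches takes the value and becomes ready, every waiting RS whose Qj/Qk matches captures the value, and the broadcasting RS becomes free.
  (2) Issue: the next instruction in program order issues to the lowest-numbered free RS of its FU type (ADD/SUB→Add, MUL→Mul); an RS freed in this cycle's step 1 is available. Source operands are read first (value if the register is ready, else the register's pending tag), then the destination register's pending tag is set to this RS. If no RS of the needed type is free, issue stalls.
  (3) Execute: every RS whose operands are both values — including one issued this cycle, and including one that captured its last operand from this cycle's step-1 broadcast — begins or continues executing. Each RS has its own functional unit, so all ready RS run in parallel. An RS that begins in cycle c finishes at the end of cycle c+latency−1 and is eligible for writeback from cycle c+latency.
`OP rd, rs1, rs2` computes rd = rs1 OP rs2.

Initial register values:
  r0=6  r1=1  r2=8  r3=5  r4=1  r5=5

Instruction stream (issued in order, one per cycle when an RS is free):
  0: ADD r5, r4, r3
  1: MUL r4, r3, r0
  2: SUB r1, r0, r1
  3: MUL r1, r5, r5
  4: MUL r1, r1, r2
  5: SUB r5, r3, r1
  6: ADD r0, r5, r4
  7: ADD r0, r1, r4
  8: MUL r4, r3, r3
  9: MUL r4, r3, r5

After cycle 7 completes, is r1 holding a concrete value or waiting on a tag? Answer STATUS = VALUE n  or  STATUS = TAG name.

STATUS = TAG Mul1

c1: issue ADD r5<-Add1 | r0:6,r1:1,r2:8,r3:5,r4:1,r5:Add1
c2: issue MUL r4<-Mul1 | r0:6,r1:1,r2:8,r3:5,r4:Mul1,r5:Add1
c3: issue SUB r1<-Add2 | r0:6,r1:Add2,r2:8,r3:5,r4:Mul1,r5:Add1
c4: CDB Add1=6; issue MUL r1<-Mul2 | r0:6,r1:Mul2,r2:8,r3:5,r4:Mul1,r5:6
c5: stall | r0:6,r1:Mul2,r2:8,r3:5,r4:Mul1,r5:6
c6: CDB Add2=5; stall | r0:6,r1:Mul2,r2:8,r3:5,r4:Mul1,r5:6
c7: CDB Mul1=30; issue MUL r1<-Mul1 | r0:6,r1:Mul1,r2:8,r3:5,r4:30,r5:6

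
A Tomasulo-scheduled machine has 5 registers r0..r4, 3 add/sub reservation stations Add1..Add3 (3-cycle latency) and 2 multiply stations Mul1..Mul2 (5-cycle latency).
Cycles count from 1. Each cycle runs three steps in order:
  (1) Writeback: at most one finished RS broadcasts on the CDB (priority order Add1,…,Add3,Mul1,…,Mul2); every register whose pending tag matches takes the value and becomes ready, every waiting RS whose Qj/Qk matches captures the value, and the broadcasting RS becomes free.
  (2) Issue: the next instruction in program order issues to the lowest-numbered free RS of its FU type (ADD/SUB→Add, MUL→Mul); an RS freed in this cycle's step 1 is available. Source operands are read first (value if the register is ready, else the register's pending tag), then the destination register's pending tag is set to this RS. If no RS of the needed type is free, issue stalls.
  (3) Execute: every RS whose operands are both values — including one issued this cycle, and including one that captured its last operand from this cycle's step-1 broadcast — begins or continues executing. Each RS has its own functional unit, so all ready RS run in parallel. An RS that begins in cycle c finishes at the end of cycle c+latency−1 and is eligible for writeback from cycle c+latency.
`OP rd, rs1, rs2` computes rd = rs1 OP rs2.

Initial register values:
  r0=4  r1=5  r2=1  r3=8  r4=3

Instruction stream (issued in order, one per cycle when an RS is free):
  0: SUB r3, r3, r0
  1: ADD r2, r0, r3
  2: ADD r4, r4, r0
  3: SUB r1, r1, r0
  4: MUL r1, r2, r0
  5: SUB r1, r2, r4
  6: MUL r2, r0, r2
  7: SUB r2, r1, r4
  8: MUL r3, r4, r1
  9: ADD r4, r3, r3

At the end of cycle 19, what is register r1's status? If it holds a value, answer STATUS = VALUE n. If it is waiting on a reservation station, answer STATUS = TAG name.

c1: issue SUB r3<-Add1 | r0:4,r1:5,r2:1,r3:Add1,r4:3
c2: issue ADD r2<-Add2 | r0:4,r1:5,r2:Add2,r3:Add1,r4:3
c3: issue ADD r4<-Add3 | r0:4,r1:5,r2:Add2,r3:Add1,r4:Add3
c4: CDB Add1=4; issue SUB r1<-Add1 | r0:4,r1:Add1,r2:Add2,r3:4,r4:Add3
c5: issue MUL r1<-Mul1 | r0:4,r1:Mul1,r2:Add2,r3:4,r4:Add3
c6: CDB Add3=7; issue SUB r1<-Add3 | r0:4,r1:Add3,r2:Add2,r3:4,r4:7
c7: CDB Add1=1; issue MUL r2<-Mul2 | r0:4,r1:Add3,r2:Mul2,r3:4,r4:7
c8: CDB Add2=8; issue SUB r2<-Add1 | r0:4,r1:Add3,r2:Add1,r3:4,r4:7
c9: stall | r0:4,r1:Add3,r2:Add1,r3:4,r4:7
c10: stall | r0:4,r1:Add3,r2:Add1,r3:4,r4:7
c11: CDB Add3=1; stall | r0:4,r1:1,r2:Add1,r3:4,r4:7
c12: stall | r0:4,r1:1,r2:Add1,r3:4,r4:7
c13: CDB Mul1=32; issue MUL r3<-Mul1 | r0:4,r1:1,r2:Add1,r3:Mul1,r4:7
c14: CDB Add1=-6; issue ADD r4<-Add1 | r0:4,r1:1,r2:-6,r3:Mul1,r4:Add1
c15: CDB Mul2=32 | r0:4,r1:1,r2:-6,r3:Mul1,r4:Add1
c16: - | r0:4,r1:1,r2:-6,r3:Mul1,r4:Add1
c17: - | r0:4,r1:1,r2:-6,r3:Mul1,r4:Add1
c18: CDB Mul1=7 | r0:4,r1:1,r2:-6,r3:7,r4:Add1
c19: - | r0:4,r1:1,r2:-6,r3:7,r4:Add1

STATUS = VALUE 1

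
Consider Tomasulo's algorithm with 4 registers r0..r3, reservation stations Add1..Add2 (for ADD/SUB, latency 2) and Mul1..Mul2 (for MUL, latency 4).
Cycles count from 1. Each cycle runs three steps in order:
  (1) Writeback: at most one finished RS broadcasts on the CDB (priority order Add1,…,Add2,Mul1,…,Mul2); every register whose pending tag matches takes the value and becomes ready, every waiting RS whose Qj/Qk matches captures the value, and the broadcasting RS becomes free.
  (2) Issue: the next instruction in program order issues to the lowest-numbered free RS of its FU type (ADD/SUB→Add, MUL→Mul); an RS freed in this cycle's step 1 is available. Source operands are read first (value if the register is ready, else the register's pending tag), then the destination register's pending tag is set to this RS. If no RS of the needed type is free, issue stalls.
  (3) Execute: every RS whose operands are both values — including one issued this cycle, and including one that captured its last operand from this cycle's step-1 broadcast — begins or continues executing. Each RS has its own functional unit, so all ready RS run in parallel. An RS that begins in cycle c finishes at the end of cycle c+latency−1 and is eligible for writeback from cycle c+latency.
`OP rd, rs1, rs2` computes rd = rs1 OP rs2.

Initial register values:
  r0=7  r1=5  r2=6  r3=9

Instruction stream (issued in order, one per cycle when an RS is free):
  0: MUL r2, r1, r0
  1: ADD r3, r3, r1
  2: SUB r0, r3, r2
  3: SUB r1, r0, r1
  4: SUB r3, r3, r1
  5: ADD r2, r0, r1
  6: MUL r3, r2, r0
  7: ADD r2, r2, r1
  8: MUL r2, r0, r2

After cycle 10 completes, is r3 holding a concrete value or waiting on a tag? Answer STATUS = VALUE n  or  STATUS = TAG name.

cycle 1: issue MUL r2<-Mul1 // r0:7,r1:5,r2:Mul1,r3:9
cycle 2: issue ADD r3<-Add1 // r0:7,r1:5,r2:Mul1,r3:Add1
cycle 3: issue SUB r0<-Add2 // r0:Add2,r1:5,r2:Mul1,r3:Add1
cycle 4: CDB Add1=14; issue SUB r1<-Add1 // r0:Add2,r1:Add1,r2:Mul1,r3:14
cycle 5: CDB Mul1=35; stall // r0:Add2,r1:Add1,r2:35,r3:14
cycle 6: stall // r0:Add2,r1:Add1,r2:35,r3:14
cycle 7: CDB Add2=-21; issue SUB r3<-Add2 // r0:-21,r1:Add1,r2:35,r3:Add2
cycle 8: stall // r0:-21,r1:Add1,r2:35,r3:Add2
cycle 9: CDB Add1=-26; issue ADD r2<-Add1 // r0:-21,r1:-26,r2:Add1,r3:Add2
cycle 10: issue MUL r3<-Mul1 // r0:-21,r1:-26,r2:Add1,r3:Mul1

STATUS = TAG Mul1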